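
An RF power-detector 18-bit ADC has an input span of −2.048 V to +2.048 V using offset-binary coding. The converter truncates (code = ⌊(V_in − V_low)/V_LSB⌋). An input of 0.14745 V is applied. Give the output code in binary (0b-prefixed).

code 0b100010010011011100 (decimal 140508)

LSB = 4.096 V / 262144 = 15.62 µV.
(0.14745 − (−2.048)) / 1.5625e-05 = 140508.800 LSBs.
⌊·⌋(140508.800) = 140508.
In binary (0b-prefixed): 0b100010010011011100.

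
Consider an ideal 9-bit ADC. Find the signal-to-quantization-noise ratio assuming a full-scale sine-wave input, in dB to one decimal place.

SNR ≈ 6.02·N + 1.76 dB = 6.02·9 + 1.76 = 55.94 dB.

55.9 dB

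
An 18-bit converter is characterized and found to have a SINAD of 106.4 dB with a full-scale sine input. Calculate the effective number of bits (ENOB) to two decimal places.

ENOB = (SINAD − 1.76) / 6.02 = (106.4 − 1.76)/6.02 = 17.382.

17.38 bits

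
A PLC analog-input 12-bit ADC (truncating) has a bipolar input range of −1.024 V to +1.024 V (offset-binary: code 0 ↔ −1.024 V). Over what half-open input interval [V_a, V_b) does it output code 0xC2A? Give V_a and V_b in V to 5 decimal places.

LSB = 2.048/2^12 = 0.500 mV.
Code 0xC2A = 3114 decimal.
V_a = V_low + 3114·LSB = 0.533 V; V_b = V_low + 3115·LSB = 0.5335 V.

[0.53300 V, 0.53350 V)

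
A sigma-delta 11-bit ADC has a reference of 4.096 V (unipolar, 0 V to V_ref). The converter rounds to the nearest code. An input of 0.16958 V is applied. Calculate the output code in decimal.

LSB = 4.096 V / 2048 = 2.000 mV.
Input sits at 84.790 steps above V_low.
So the output code is 85.

code 85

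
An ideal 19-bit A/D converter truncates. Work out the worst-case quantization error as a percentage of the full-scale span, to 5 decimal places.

0.00019 %

Truncating → worst-case error = 1 LSB = V_FS/2^19, so 100/524288 = 0.000190735 % of full scale.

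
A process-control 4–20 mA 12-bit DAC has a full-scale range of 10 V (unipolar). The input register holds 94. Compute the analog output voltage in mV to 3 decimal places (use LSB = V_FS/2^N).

229.492 mV

LSB = 10 V / 2^12 = 2.441 mV.
V_out = 0 + 94 × 0.00244141 V = 0.229492 V.
= 229.492 mV.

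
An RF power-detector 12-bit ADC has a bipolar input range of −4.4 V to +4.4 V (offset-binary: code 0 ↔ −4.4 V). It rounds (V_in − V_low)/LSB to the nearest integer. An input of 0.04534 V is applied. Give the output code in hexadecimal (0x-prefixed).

code 0x815 (decimal 2069)

LSB = 8.8 V / 4096 = 2.148 mV.
(V_in − V_low)/LSB = (0.04534 − (−4.4)) / 0.00214844 = 2069.104.
So the output code is 2069.
In hexadecimal (0x-prefixed): 0x815.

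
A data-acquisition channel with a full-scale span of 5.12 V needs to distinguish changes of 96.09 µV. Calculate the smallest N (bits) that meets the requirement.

Number of steps required ≥ 5.12 V / 96.09 µV = 53283.38.
Need 2^N ≥ 53283.38; 2^15 = 32768, 2^16 = 65536.
Minimum N = 16.

16 bits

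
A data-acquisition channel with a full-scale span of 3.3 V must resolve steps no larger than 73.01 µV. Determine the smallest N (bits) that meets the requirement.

Number of steps required ≥ 3.3 V / 73.01 µV = 45199.29.
Need 2^N ≥ 45199.29; 2^15 = 32768, 2^16 = 65536.
Minimum N = 16.

16 bits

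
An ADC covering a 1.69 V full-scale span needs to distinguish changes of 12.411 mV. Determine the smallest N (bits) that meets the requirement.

8 bits

Number of steps required ≥ 1.69 V / 12.411 mV = 136.17.
Need 2^N ≥ 136.17; 2^7 = 128, 2^8 = 256.
Minimum N = 8.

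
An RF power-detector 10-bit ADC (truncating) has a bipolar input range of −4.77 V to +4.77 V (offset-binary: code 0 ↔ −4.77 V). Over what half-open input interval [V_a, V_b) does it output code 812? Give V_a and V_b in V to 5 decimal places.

LSB = 9.54/2^10 = 9.316 mV.
V_a = V_low + 812·LSB = 2.79492 V; V_b = V_low + 813·LSB = 2.80424 V.

[2.79492 V, 2.80424 V)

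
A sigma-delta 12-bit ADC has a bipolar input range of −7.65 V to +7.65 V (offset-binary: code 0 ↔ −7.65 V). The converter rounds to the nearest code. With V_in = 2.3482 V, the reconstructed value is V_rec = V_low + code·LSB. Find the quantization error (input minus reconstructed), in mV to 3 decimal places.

LSB = 15.3/2^12 = 3.735 mV.
Scaled input = 2676.6423 LSBs, so code = 2677.
Reconstructed: 2.3495361 V.
Error = 2.3482 − 2.3495361 = -0.00133613 V = -1.336 mV.

-1.336 mV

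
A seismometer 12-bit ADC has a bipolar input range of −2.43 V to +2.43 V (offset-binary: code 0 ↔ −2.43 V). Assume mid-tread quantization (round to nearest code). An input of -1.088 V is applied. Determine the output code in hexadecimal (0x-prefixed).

code 0x46B (decimal 1131)

Full-scale span = 4.86 V; LSB = 4.86/2^12 = 1.187 mV.
(V_in − V_low)/LSB = (-1.088 − (−2.43)) / 0.00118652 = 1131.035.
Round → code 1131.
In hexadecimal (0x-prefixed): 0x46B.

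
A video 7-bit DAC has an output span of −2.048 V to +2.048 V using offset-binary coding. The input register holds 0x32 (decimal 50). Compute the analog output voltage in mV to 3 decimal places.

-448.000 mV

LSB = 4.096 V / 2^7 = 32.000 mV.
Code 0x32 = 50 decimal.
V_out = (−2.048) + 50 × 0.032 V = -0.448 V.
= -448.000 mV.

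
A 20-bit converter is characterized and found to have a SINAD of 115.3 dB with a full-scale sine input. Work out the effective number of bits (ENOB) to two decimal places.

ENOB = (SINAD − 1.76) / 6.02 = (115.3 − 1.76)/6.02 = 18.860.

18.86 bits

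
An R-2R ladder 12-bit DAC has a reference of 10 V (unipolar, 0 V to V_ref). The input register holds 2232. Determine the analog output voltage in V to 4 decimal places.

5.4492 V

LSB = 10 V / 2^12 = 2.441 mV.
V_out = 0 + 2232 × 0.00244141 V = 5.44922 V.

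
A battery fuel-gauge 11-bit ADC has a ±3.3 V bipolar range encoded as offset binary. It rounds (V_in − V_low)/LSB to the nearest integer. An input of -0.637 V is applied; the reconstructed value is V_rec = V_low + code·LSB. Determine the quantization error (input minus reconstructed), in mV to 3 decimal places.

Step size: 6.6 V ÷ 2^11 = 3.223 mV.
(-0.637 − (−3.3))/0.00322266 = 826.3370; round gives code 826.
Code 826 maps back to (−3.3) + 826×0.00322266 V = -0.63808594 V.
V_in − V_rec = 0.00108594 V = 1.086 mV.

1.086 mV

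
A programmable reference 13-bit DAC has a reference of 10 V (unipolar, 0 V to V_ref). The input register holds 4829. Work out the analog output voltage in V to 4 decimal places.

LSB = 10 V / 2^13 = 1.221 mV.
V_out = 0 + 4829 × 0.0012207 V = 5.89478 V.

5.8948 V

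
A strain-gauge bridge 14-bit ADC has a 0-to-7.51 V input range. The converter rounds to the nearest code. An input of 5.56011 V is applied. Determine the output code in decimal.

code 12130

LSB = 7.51 V / 16384 = 458.37 µV.
Input sits at 12130.072 steps above V_low.
So the output code is 12130.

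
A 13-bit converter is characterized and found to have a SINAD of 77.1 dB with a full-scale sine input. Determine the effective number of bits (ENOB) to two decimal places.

ENOB = (SINAD − 1.76) / 6.02 = (77.1 − 1.76)/6.02 = 12.515.

12.51 bits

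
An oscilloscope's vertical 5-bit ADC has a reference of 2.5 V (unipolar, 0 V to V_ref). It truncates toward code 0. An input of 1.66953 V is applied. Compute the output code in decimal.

With 32 levels over 2.5 V, one step is 78.125 mV.
(1.66953 − 0) / 0.078125 = 21.370 LSBs.
⌊·⌋(21.370) = 21.

code 21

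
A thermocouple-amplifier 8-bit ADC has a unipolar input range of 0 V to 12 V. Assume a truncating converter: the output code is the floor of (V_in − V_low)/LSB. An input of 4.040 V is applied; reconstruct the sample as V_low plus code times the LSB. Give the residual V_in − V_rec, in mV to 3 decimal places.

LSB = 12/2^8 = 46.875 mV.
(4.040 − 0)/0.046875 = 86.1867; ⌊·⌋ gives code 86.
Reconstructed: 4.03125 V.
Error = 4.040 − 4.03125 = 0.00875 V = 8.750 mV.

8.750 mV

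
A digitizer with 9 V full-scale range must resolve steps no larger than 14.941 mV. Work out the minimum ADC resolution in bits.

Number of steps required ≥ 9 V / 14.941 mV = 602.37.
Need 2^N ≥ 602.37; 2^9 = 512, 2^10 = 1024.
Minimum N = 10.

10 bits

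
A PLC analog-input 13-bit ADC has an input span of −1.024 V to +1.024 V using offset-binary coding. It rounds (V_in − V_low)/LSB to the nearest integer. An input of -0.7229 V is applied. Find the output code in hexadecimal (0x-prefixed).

code 0x4B4 (decimal 1204)

With 8192 levels over 2.048 V, one step is 250.00 µV.
(-0.7229 − (−1.024)) / 0.00025 = 1204.400 LSBs.
round(1204.400) = 1204.
In hexadecimal (0x-prefixed): 0x4B4.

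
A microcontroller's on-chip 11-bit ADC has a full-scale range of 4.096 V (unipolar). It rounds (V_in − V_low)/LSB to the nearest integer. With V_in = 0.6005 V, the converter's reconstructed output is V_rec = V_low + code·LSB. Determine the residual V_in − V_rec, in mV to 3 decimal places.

0.500 mV

Step size: 4.096 V ÷ 2^11 = 2.000 mV.
(V_in − V_low)/LSB = (0.6005 − 0)/0.002 = 300.2500 → code 300 (round).
Reconstructed: 0.6 V.
Error = 0.6005 − 0.6 = 0.0005 V = 0.500 mV.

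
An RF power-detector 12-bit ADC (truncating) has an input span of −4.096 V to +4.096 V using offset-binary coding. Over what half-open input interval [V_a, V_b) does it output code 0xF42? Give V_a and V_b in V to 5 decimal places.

[3.71600 V, 3.71800 V)

LSB = 8.192/2^12 = 2.000 mV.
Code 0xF42 = 3906 decimal.
V_a = V_low + 3906·LSB = 3.716 V; V_b = V_low + 3907·LSB = 3.718 V.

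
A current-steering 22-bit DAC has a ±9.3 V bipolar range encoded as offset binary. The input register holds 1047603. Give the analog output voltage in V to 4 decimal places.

-4.6543 V

LSB = 18.6 V / 2^22 = 4.43 µV.
V_out = (−9.3) + 1047603 × 4.43459e-06 V = -4.65431 V.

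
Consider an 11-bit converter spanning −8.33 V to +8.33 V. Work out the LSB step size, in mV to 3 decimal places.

8.135 mV

Full-scale span = 16.66 V.
LSB = 16.66 / 2^11 = 16.66 / 2048 = 0.00813477 V = 8.135 mV.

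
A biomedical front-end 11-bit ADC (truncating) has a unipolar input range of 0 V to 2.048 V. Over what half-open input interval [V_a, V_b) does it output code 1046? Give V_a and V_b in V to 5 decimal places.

[1.04600 V, 1.04700 V)

LSB = 2.048/2^11 = 1.000 mV.
V_a = V_low + 1046·LSB = 1.046 V; V_b = V_low + 1047·LSB = 1.047 V.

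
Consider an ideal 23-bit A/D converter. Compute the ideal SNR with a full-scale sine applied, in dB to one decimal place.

SNR ≈ 6.02·N + 1.76 dB = 6.02·23 + 1.76 = 140.22 dB.

140.2 dB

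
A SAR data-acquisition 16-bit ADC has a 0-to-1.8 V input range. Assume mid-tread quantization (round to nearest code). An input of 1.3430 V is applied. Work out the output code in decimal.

code 48897

Full-scale span = 1.8 V; LSB = 1.8/2^16 = 27.47 µV.
Input sits at 48897.138 steps above V_low.
round(48897.138) = 48897.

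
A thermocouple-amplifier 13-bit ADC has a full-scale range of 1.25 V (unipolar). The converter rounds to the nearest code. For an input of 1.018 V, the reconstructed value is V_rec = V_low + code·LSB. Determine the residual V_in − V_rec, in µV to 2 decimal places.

LSB = 1.25/2^13 = 152.59 µV.
Scaled input = 6671.5648 LSBs, so code = 6672.
V_rec = 0 + 6672·0.000152588 = 1.0180664 V.
Error = 1.018 − 1.0180664 = -6.64063e-05 V = -66.41 µV.

-66.41 µV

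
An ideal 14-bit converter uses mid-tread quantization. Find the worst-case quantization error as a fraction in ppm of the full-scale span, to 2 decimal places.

30.52 ppm

Rounding → worst-case error = ½ LSB = V_FS/2^15, so 1e+06/32768 = 30.5176 ppm of full scale.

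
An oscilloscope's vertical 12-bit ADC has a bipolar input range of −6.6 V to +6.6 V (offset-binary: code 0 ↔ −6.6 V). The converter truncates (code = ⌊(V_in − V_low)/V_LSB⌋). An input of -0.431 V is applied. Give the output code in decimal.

LSB = 13.2 V / 4096 = 3.223 mV.
(-0.431 − (−6.6)) / 0.00322266 = 1914.259 LSBs.
So the output code is 1914.

code 1914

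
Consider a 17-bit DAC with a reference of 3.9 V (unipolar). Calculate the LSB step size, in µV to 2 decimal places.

29.75 µV

Full-scale span = 3.9 V.
LSB = 3.9 / 2^17 = 3.9 / 131072 = 2.97546e-05 V = 29.75 µV.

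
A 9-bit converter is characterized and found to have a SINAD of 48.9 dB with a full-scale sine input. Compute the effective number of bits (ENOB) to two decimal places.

7.83 bits

ENOB = (SINAD − 1.76) / 6.02 = (48.9 − 1.76)/6.02 = 7.831.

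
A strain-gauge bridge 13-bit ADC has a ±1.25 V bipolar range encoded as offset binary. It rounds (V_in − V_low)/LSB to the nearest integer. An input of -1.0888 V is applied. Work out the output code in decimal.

code 528

LSB = 2.5 V / 8192 = 305.18 µV.
Input sits at 528.220 steps above V_low.
Round → code 528.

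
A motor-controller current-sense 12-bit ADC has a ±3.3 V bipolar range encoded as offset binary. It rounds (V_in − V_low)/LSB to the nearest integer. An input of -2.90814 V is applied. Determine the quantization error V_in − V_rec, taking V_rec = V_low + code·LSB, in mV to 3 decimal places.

0.307 mV

Step size: 6.6 V ÷ 2^12 = 1.611 mV.
Scaled input = 243.1907 LSBs, so code = 243.
Code 243 maps back to (−3.3) + 243×0.00161133 V = -2.9084473 V.
Error = -2.90814 − (−2.9084473) = 0.000307266 V = 0.307 mV.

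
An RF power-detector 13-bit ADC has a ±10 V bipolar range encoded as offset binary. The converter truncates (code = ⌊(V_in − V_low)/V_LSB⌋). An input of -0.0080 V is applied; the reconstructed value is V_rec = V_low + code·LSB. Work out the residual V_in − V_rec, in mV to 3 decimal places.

1.766 mV

Step size: 20 V ÷ 2^13 = 2.441 mV.
Scaled input = 4092.7232 LSBs, so code = 4092.
Code 4092 maps back to (−10) + 4092×0.00244141 V = -0.009765625 V.
Error = -0.0080 − (−0.009765625) = 0.00176563 V = 1.766 mV.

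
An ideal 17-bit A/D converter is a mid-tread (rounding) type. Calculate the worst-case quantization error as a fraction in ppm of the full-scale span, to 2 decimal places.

3.81 ppm

Rounding → worst-case error = ½ LSB = V_FS/2^18, so 1e+06/262144 = 3.8147 ppm of full scale.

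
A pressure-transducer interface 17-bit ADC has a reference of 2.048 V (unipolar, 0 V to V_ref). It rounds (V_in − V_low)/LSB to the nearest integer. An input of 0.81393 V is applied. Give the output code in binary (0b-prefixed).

With 131072 levels over 2.048 V, one step is 15.62 µV.
(0.81393 − 0) / 1.5625e-05 = 52091.520 LSBs.
round(52091.520) = 52092.
In binary (0b-prefixed): 0b1100101101111100.

code 0b1100101101111100 (decimal 52092)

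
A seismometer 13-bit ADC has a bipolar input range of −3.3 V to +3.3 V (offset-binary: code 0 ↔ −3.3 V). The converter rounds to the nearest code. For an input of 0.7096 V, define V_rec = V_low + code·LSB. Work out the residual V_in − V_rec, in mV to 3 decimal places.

One LSB is 6.6 V / 8192 = 0.806 mV.
(0.7096 − (−3.3))/0.000805664 = 4976.7641; round gives code 4977.
Reconstructed: 0.70979004 V.
V_in − V_rec = -0.000190039 V = -0.190 mV.

-0.190 mV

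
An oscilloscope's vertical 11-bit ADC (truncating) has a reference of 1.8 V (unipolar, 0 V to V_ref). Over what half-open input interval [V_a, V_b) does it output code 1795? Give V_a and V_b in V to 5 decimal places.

[1.57764 V, 1.57852 V)

LSB = 1.8/2^11 = 0.879 mV.
V_a = V_low + 1795·LSB = 1.57764 V; V_b = V_low + 1796·LSB = 1.57852 V.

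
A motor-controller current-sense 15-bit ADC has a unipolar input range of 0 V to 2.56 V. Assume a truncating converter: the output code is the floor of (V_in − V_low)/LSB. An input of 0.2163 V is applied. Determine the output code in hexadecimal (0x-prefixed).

LSB = 2.56 V / 32768 = 78.12 µV.
(V_in − V_low)/LSB = (0.2163 − 0) / 7.8125e-05 = 2768.640.
⌊·⌋(2768.640) = 2768.
In hexadecimal (0x-prefixed): 0xAD0.

code 0xAD0 (decimal 2768)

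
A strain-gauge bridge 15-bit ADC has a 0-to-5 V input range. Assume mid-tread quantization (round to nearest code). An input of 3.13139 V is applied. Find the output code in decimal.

code 20522

Full-scale span = 5 V; LSB = 5/2^15 = 152.59 µV.
(V_in − V_low)/LSB = (3.13139 − 0) / 0.000152588 = 20521.878.
So the output code is 20522.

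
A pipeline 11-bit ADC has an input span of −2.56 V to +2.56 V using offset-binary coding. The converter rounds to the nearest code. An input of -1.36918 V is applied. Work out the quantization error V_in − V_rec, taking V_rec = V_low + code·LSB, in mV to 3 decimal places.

0.820 mV

LSB = 5.12/2^11 = 2.500 mV.
(V_in − V_low)/LSB = (-1.36918 − (−2.56))/0.0025 = 476.3280 → code 476 (round).
V_rec = (−2.56) + 476·0.0025 = -1.37 V.
Difference: 0.00082 V → 0.820 mV.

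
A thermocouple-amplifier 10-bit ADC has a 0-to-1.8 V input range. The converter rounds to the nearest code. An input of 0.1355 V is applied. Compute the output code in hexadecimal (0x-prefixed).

Full-scale span = 1.8 V; LSB = 1.8/2^10 = 1.758 mV.
(0.1355 − 0) / 0.00175781 = 77.084 LSBs.
So the output code is 77.
In hexadecimal (0x-prefixed): 0x4D.

code 0x4D (decimal 77)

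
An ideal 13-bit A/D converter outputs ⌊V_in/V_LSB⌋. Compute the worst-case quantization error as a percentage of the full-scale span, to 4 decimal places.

0.0122 %

Truncating → worst-case error = 1 LSB = V_FS/2^13, so 100/8192 = 0.012207 % of full scale.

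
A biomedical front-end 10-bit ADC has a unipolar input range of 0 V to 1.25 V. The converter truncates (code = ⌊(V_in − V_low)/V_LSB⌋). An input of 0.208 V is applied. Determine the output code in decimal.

code 170

LSB = 1.25 V / 1024 = 1.221 mV.
Input sits at 170.394 steps above V_low.
Floor → code 170.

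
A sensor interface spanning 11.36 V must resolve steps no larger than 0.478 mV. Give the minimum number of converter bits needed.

Number of steps required ≥ 11.36 V / 0.478 mV = 23765.69.
Need 2^N ≥ 23765.69; 2^14 = 16384, 2^15 = 32768.
Minimum N = 15.

15 bits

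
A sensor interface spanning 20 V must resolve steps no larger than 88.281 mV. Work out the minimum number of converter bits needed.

Number of steps required ≥ 20 V / 88.281 mV = 226.55.
Need 2^N ≥ 226.55; 2^7 = 128, 2^8 = 256.
Minimum N = 8.

8 bits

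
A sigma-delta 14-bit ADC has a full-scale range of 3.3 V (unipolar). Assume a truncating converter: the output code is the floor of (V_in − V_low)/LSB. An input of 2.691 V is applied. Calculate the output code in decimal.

code 13360

With 16384 levels over 3.3 V, one step is 201.42 µV.
Input sits at 13360.407 steps above V_low.
⌊·⌋(13360.407) = 13360.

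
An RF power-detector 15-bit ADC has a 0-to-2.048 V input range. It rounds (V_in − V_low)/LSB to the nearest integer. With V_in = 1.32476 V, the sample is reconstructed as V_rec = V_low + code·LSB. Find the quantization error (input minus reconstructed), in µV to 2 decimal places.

10.00 µV

Step size: 2.048 V ÷ 2^15 = 62.50 µV.
(V_in − V_low)/LSB = (1.32476 − 0)/6.25e-05 = 21196.1600 → code 21196 (round).
Code 21196 maps back to 0 + 21196×6.25e-05 V = 1.32475 V.
Difference: 1e-05 V → 10.00 µV.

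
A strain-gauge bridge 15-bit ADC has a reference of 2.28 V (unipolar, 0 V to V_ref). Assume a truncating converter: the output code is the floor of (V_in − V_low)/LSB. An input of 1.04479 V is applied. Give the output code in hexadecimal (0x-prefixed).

Full-scale span = 2.28 V; LSB = 2.28/2^15 = 69.58 µV.
(V_in − V_low)/LSB = (1.04479 − 0) / 6.95801e-05 = 15015.649.
So the output code is 15015.
In hexadecimal (0x-prefixed): 0x3AA7.

code 0x3AA7 (decimal 15015)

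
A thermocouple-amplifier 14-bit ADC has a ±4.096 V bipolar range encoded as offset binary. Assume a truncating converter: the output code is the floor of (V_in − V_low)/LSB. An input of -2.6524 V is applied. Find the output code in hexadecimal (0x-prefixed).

Full-scale span = 8.192 V; LSB = 8.192/2^14 = 0.500 mV.
(V_in − V_low)/LSB = (-2.6524 − (−4.096)) / 0.0005 = 2887.200.
Floor → code 2887.
In hexadecimal (0x-prefixed): 0xB47.

code 0xB47 (decimal 2887)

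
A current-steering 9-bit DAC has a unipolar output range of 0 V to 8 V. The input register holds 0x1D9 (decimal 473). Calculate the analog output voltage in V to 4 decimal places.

LSB = 8 V / 2^9 = 15.625 mV.
Code 0x1D9 = 473 decimal.
V_out = 0 + 473 × 0.015625 V = 7.39062 V.

7.3906 V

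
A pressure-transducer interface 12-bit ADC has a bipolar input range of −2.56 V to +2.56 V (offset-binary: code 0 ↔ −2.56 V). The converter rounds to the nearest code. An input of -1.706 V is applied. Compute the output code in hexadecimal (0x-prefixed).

code 0x2AB (decimal 683)

LSB = 5.12 V / 4096 = 1.250 mV.
(V_in − V_low)/LSB = (-1.706 − (−2.56)) / 0.00125 = 683.200.
So the output code is 683.
In hexadecimal (0x-prefixed): 0x2AB.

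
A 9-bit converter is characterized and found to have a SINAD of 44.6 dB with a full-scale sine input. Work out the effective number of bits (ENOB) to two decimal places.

7.12 bits

ENOB = (SINAD − 1.76) / 6.02 = (44.6 − 1.76)/6.02 = 7.116.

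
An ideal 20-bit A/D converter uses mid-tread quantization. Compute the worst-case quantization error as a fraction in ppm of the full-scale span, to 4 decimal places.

Rounding → worst-case error = ½ LSB = V_FS/2^21, so 1e+06/2097152 = 0.476837 ppm of full scale.

0.4768 ppm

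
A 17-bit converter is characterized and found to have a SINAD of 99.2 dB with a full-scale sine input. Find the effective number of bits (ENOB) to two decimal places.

ENOB = (SINAD − 1.76) / 6.02 = (99.2 − 1.76)/6.02 = 16.186.

16.19 bits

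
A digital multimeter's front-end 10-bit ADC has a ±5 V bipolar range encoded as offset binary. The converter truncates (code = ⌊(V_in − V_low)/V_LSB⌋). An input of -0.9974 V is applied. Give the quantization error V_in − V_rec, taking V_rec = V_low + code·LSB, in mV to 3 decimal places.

One LSB is 10 V / 1024 = 9.766 mV.
Scaled input = 409.8662 LSBs, so code = 409.
Code 409 maps back to (−5) + 409×0.00976562 V = -1.0058594 V.
Difference: 0.00845937 V → 8.459 mV.

8.459 mV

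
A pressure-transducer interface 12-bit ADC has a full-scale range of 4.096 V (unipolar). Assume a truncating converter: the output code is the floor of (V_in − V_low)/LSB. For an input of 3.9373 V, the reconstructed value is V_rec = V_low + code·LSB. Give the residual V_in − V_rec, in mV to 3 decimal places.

0.300 mV

One LSB is 4.096 V / 4096 = 1.000 mV.
(V_in − V_low)/LSB = (3.9373 − 0)/0.001 = 3937.3000 → code 3937 (floor).
Reconstructed: 3.937 V.
Difference: 0.0003 V → 0.300 mV.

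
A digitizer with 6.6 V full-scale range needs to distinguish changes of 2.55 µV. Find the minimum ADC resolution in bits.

22 bits

Number of steps required ≥ 6.6 V / 2.55 µV = 2588235.29.
Need 2^N ≥ 2588235.29; 2^21 = 2097152, 2^22 = 4194304.
Minimum N = 22.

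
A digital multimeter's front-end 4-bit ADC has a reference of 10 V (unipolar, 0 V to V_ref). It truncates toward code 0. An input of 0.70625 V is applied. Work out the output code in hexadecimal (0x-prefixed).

LSB = 10 V / 16 = 0.6250 V.
(0.70625 − 0) / 0.625 = 1.130 LSBs.
⌊·⌋(1.130) = 1.
In hexadecimal (0x-prefixed): 0x1.

code 0x1 (decimal 1)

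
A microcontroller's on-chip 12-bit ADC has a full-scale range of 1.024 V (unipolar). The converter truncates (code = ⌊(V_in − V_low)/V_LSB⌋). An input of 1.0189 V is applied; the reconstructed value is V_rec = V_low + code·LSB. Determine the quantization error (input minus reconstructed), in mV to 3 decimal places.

0.150 mV

Step size: 1.024 V ÷ 2^12 = 250.00 µV.
(1.0189 − 0)/0.00025 = 4075.6000; ⌊·⌋ gives code 4075.
Reconstructed: 1.01875 V.
Difference: 0.00015 V → 0.150 mV.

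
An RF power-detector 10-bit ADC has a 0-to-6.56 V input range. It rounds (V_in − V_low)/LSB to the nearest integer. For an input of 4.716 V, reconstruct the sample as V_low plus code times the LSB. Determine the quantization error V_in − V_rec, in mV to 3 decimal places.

1.000 mV

LSB = 6.56/2^10 = 6.406 mV.
(4.716 − 0)/0.00640625 = 736.1561; round gives code 736.
Reconstructed: 4.715 V.
Error = 4.716 − 4.715 = 0.001 V = 1.000 mV.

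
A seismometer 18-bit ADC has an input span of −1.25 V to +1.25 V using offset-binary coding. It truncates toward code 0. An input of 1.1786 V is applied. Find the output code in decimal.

code 254657

With 262144 levels over 2.5 V, one step is 9.54 µV.
(V_in − V_low)/LSB = (1.1786 − (−1.25)) / 9.53674e-06 = 254657.167.
So the output code is 254657.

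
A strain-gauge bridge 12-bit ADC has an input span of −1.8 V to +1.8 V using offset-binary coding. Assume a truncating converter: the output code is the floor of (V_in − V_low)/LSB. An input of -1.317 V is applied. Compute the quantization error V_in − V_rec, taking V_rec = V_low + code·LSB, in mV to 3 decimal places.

LSB = 3.6/2^12 = 0.879 mV.
(V_in − V_low)/LSB = (-1.317 − (−1.8))/0.000878906 = 549.5467 → code 549 (floor).
V_rec = (−1.8) + 549·0.000878906 = -1.3174805 V.
Error = -1.317 − (−1.3174805) = 0.000480469 V = 0.480 mV.

0.480 mV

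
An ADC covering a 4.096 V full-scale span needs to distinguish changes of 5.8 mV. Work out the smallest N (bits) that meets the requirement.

10 bits

Number of steps required ≥ 4.096 V / 5.8 mV = 706.21.
Need 2^N ≥ 706.21; 2^9 = 512, 2^10 = 1024.
Minimum N = 10.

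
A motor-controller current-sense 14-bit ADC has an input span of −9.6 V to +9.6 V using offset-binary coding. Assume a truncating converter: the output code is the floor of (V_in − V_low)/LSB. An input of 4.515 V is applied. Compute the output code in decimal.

code 12044

LSB = 19.2 V / 16384 = 1.172 mV.
(4.515 − (−9.6)) / 0.00117187 = 12044.800 LSBs.
⌊·⌋(12044.800) = 12044.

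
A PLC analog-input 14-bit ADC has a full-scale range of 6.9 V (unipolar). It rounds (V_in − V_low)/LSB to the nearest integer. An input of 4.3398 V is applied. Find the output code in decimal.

With 16384 levels over 6.9 V, one step is 421.14 µV.
Input sits at 10304.824 steps above V_low.
Round → code 10305.

code 10305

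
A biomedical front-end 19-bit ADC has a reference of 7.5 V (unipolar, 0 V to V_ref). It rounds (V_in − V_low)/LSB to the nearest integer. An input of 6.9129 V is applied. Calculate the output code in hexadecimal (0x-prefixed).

With 524288 levels over 7.5 V, one step is 14.31 µV.
Input sits at 483246.735 steps above V_low.
So the output code is 483247.
In hexadecimal (0x-prefixed): 0x75FAF.

code 0x75FAF (decimal 483247)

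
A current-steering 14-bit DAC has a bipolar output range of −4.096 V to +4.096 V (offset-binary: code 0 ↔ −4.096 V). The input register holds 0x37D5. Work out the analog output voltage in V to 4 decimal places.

LSB = 8.192 V / 2^14 = 0.500 mV.
Code 0x37D5 = 14293 decimal.
V_out = (−4.096) + 14293 × 0.0005 V = 3.0505 V.

3.0505 V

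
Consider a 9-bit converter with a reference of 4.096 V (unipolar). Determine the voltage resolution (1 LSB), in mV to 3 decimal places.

Full-scale span = 4.096 V.
LSB = 4.096 / 2^9 = 4.096 / 512 = 0.008 V = 8.000 mV.

8.000 mV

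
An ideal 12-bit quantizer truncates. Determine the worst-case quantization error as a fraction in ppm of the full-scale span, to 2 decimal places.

244.14 ppm

Truncating → worst-case error = 1 LSB = V_FS/2^12, so 1e+06/4096 = 244.141 ppm of full scale.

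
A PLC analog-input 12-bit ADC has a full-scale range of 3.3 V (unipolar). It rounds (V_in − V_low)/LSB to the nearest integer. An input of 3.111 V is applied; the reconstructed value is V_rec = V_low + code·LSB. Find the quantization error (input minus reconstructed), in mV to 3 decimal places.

Step size: 3.3 V ÷ 2^12 = 0.806 mV.
Scaled input = 3861.4109 LSBs, so code = 3861.
Reconstructed: 3.1106689 V.
Error = 3.111 − 3.1106689 = 0.000331055 V = 0.331 mV.

0.331 mV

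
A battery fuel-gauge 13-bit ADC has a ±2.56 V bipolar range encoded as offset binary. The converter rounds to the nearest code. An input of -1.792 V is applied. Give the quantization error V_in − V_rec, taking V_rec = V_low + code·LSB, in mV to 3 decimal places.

-0.125 mV

Step size: 5.12 V ÷ 2^13 = 0.625 mV.
(-1.792 − (−2.56))/0.000625 = 1228.8000; round gives code 1229.
V_rec = (−2.56) + 1229·0.000625 = -1.791875 V.
V_in − V_rec = -0.000125 V = -0.125 mV.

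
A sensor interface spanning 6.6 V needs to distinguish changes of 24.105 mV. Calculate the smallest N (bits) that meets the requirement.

9 bits

Number of steps required ≥ 6.6 V / 24.105 mV = 273.80.
Need 2^N ≥ 273.80; 2^8 = 256, 2^9 = 512.
Minimum N = 9.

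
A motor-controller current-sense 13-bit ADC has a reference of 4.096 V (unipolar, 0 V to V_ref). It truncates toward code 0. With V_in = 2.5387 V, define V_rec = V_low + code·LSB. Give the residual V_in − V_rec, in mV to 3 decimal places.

One LSB is 4.096 V / 8192 = 0.500 mV.
Scaled input = 5077.4000 LSBs, so code = 5077.
Code 5077 maps back to 0 + 5077×0.0005 V = 2.5385 V.
Error = 2.5387 − 2.5385 = 0.0002 V = 0.200 mV.

0.200 mV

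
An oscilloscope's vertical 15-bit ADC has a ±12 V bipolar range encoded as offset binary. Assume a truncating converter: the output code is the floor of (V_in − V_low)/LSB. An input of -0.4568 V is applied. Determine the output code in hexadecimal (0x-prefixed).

code 0x3D90 (decimal 15760)

LSB = 24 V / 32768 = 0.732 mV.
(-0.4568 − (−12)) / 0.000732422 = 15760.316 LSBs.
⌊·⌋(15760.316) = 15760.
In hexadecimal (0x-prefixed): 0x3D90.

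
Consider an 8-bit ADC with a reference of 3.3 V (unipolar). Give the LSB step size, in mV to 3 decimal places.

12.891 mV

Full-scale span = 3.3 V.
LSB = 3.3 / 2^8 = 3.3 / 256 = 0.0128906 V = 12.891 mV.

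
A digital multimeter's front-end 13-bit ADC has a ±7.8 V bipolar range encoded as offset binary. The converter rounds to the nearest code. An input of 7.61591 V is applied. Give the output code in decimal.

With 8192 levels over 15.6 V, one step is 1.904 mV.
(7.61591 − (−7.8)) / 0.0019043 = 8095.329 LSBs.
Round → code 8095.

code 8095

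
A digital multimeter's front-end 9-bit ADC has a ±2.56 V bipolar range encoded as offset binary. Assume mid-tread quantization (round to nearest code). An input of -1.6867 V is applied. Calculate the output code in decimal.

LSB = 5.12 V / 512 = 10.000 mV.
(V_in − V_low)/LSB = (-1.6867 − (−2.56)) / 0.01 = 87.330.
So the output code is 87.

code 87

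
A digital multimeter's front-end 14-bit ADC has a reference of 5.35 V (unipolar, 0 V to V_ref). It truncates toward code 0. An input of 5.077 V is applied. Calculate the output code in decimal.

With 16384 levels over 5.35 V, one step is 326.54 µV.
Input sits at 15547.957 steps above V_low.
⌊·⌋(15547.957) = 15547.

code 15547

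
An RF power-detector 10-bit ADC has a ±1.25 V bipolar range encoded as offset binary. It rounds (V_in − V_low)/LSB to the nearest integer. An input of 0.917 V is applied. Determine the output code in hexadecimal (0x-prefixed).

Full-scale span = 2.5 V; LSB = 2.5/2^10 = 2.441 mV.
Input sits at 887.603 steps above V_low.
So the output code is 888.
In hexadecimal (0x-prefixed): 0x378.

code 0x378 (decimal 888)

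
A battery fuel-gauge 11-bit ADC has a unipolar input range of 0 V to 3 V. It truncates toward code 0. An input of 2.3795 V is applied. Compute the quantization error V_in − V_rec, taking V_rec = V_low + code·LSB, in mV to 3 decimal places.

Step size: 3 V ÷ 2^11 = 1.465 mV.
Scaled input = 1624.4053 LSBs, so code = 1624.
Code 1624 maps back to 0 + 1624×0.00146484 V = 2.3789062 V.
Difference: 0.00059375 V → 0.594 mV.

0.594 mV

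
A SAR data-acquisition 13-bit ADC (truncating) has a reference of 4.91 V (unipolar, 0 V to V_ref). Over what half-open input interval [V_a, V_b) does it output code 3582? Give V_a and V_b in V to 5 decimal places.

LSB = 4.91/2^13 = 0.599 mV.
V_a = V_low + 3582·LSB = 2.14693 V; V_b = V_low + 3583·LSB = 2.14753 V.

[2.14693 V, 2.14753 V)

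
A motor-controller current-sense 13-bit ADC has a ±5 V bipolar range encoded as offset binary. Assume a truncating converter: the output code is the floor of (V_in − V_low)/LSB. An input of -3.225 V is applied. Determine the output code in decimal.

code 1454

Full-scale span = 10 V; LSB = 10/2^13 = 1.221 mV.
Input sits at 1454.080 steps above V_low.
Floor → code 1454.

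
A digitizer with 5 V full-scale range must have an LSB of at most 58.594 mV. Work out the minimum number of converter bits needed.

7 bits

Number of steps required ≥ 5 V / 58.594 mV = 85.33.
Need 2^N ≥ 85.33; 2^6 = 64, 2^7 = 128.
Minimum N = 7.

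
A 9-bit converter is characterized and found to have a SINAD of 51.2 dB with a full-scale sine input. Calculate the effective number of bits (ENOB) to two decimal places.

8.21 bits

ENOB = (SINAD − 1.76) / 6.02 = (51.2 − 1.76)/6.02 = 8.213.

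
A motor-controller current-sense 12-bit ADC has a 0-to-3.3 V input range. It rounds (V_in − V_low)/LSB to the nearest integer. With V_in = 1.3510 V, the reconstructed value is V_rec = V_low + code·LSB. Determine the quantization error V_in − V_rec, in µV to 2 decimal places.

-98.63 µV

Step size: 3.3 V ÷ 2^12 = 0.806 mV.
(V_in − V_low)/LSB = (1.3510 − 0)/0.000805664 = 1676.8776 → code 1677 (round).
V_rec = 0 + 1677·0.000805664 = 1.3510986 V.
Difference: -9.86328e-05 V → -98.63 µV.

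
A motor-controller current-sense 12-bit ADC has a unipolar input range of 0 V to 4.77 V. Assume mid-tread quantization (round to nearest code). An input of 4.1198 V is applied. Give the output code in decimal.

code 3538

With 4096 levels over 4.77 V, one step is 1.165 mV.
(4.1198 − 0) / 0.00116455 = 3537.673 LSBs.
Round → code 3538.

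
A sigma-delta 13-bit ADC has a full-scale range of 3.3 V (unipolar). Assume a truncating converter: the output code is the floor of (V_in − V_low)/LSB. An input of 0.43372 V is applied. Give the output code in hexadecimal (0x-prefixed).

code 0x434 (decimal 1076)

With 8192 levels over 3.3 V, one step is 402.83 µV.
Input sits at 1076.677 steps above V_low.
So the output code is 1076.
In hexadecimal (0x-prefixed): 0x434.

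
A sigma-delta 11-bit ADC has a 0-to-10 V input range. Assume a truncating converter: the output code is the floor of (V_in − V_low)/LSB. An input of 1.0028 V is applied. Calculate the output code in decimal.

code 205

Full-scale span = 10 V; LSB = 10/2^11 = 4.883 mV.
Input sits at 205.373 steps above V_low.
So the output code is 205.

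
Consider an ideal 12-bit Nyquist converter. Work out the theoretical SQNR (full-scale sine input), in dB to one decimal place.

74.0 dB

SNR ≈ 6.02·N + 1.76 dB = 6.02·12 + 1.76 = 74.00 dB.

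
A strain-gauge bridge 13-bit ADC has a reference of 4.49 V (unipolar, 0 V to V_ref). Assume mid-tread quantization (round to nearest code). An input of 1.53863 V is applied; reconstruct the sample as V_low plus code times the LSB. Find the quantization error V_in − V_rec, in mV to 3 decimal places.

0.125 mV

One LSB is 4.49 V / 8192 = 0.548 mV.
(1.53863 − 0)/0.000548096 = 2807.2287; round gives code 2807.
Code 2807 maps back to 0 + 2807×0.000548096 V = 1.5385046 V.
Difference: 0.000125361 V → 0.125 mV.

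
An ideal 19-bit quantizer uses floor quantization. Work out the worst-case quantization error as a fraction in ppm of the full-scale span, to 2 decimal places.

1.91 ppm

Truncating → worst-case error = 1 LSB = V_FS/2^19, so 1e+06/524288 = 1.90735 ppm of full scale.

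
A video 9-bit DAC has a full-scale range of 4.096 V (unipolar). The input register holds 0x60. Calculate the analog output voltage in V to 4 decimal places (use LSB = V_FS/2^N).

LSB = 4.096 V / 2^9 = 8.000 mV.
Code 0x60 = 96 decimal.
V_out = 0 + 96 × 0.008 V = 0.768 V.

0.7680 V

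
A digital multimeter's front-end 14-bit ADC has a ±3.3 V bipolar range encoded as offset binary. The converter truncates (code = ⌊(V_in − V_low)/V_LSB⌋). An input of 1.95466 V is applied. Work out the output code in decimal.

code 13044

LSB = 6.6 V / 16384 = 402.83 µV.
(V_in − V_low)/LSB = (1.95466 − (−3.3)) / 0.000402832 = 13044.295.
⌊·⌋(13044.295) = 13044.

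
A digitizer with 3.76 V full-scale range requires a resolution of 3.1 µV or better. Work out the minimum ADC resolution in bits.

Number of steps required ≥ 3.76 V / 3.1 µV = 1212903.23.
Need 2^N ≥ 1212903.23; 2^20 = 1048576, 2^21 = 2097152.
Minimum N = 21.

21 bits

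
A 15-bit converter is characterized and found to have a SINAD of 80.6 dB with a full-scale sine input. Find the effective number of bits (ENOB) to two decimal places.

13.10 bits

ENOB = (SINAD − 1.76) / 6.02 = (80.6 − 1.76)/6.02 = 13.096.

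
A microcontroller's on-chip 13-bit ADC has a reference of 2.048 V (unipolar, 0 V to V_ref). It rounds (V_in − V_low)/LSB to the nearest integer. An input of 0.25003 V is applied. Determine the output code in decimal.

LSB = 2.048 V / 8192 = 250.00 µV.
(V_in − V_low)/LSB = (0.25003 − 0) / 0.00025 = 1000.120.
So the output code is 1000.

code 1000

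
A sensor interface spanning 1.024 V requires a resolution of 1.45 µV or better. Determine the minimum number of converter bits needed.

Number of steps required ≥ 1.024 V / 1.45 µV = 706206.90.
Need 2^N ≥ 706206.90; 2^19 = 524288, 2^20 = 1048576.
Minimum N = 20.

20 bits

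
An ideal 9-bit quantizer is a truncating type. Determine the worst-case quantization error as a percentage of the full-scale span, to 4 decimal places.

0.1953 %

Truncating → worst-case error = 1 LSB = V_FS/2^9, so 100/512 = 0.195312 % of full scale.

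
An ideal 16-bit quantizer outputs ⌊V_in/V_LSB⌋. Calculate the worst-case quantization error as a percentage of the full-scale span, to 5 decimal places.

Truncating → worst-case error = 1 LSB = V_FS/2^16, so 100/65536 = 0.00152588 % of full scale.

0.00153 %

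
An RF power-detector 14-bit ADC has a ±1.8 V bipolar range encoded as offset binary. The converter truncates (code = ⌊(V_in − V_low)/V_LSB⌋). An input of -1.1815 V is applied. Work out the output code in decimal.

code 2814

LSB = 3.6 V / 16384 = 219.73 µV.
Input sits at 2814.862 steps above V_low.
Floor → code 2814.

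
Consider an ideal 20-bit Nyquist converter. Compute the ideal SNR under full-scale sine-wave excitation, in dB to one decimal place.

122.2 dB

SNR ≈ 6.02·N + 1.76 dB = 6.02·20 + 1.76 = 122.16 dB.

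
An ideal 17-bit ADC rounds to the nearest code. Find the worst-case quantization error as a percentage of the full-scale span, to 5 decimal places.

0.00038 %

Rounding → worst-case error = ½ LSB = V_FS/2^18, so 100/262144 = 0.00038147 % of full scale.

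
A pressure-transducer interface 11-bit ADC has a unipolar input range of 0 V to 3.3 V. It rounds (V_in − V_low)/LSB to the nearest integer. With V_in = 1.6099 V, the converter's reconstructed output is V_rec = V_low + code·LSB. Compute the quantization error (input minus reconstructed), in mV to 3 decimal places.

0.183 mV

Step size: 3.3 V ÷ 2^11 = 1.611 mV.
(1.6099 − 0)/0.00161133 = 999.1137; round gives code 999.
Code 999 maps back to 0 + 999×0.00161133 V = 1.6097168 V.
Difference: 0.000183203 V → 0.183 mV.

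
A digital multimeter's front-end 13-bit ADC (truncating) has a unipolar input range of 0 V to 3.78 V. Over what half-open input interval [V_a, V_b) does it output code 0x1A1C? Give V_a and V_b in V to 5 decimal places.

[3.08417 V, 3.08463 V)

LSB = 3.78/2^13 = 461.43 µV.
Code 0x1A1C = 6684 decimal.
V_a = V_low + 6684·LSB = 3.08417 V; V_b = V_low + 6685·LSB = 3.08463 V.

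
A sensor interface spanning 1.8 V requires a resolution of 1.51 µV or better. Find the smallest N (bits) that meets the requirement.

21 bits

Number of steps required ≥ 1.8 V / 1.51 µV = 1192052.98.
Need 2^N ≥ 1192052.98; 2^20 = 1048576, 2^21 = 2097152.
Minimum N = 21.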